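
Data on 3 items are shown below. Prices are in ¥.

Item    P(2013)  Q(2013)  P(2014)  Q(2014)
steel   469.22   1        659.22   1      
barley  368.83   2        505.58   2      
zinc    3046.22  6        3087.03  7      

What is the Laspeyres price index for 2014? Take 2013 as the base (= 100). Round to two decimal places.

103.64

Laspeyres price index uses base-period quantities as weights.
ΣP(2014)·Q(2013) = 659.22×1 + 505.58×2 + 3087.03×6 = 659.22 + 1011.16 + 18522.18 = 20192.56
ΣP(2013)·Q(2013) = 469.22×1 + 368.83×2 + 3046.22×6 = 469.22 + 737.66 + 18277.32 = 19484.2
Index = 20192.56 / 19484.2 × 100 = 103.6356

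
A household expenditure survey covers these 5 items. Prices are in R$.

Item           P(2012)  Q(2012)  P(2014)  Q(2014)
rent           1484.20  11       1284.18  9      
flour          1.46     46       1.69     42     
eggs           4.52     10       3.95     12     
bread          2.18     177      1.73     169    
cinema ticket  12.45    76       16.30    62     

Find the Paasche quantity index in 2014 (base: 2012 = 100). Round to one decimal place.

Paasche quantity index uses current-period prices as weights.
ΣP(2014)·Q(2014) = 1284.18×9 + 1.69×42 + 3.95×12 + 1.73×169 + 16.30×62 = 11557.62 + 70.98 + 47.4 + 292.37 + 1010.6 = 12978.97
ΣP(2014)·Q(2012) = 1284.18×11 + 1.69×46 + 3.95×10 + 1.73×177 + 16.30×76 = 14125.98 + 77.74 + 39.5 + 306.21 + 1238.8 = 15788.23
Index = 12978.97 / 15788.23 × 100 = 82.2066

82.2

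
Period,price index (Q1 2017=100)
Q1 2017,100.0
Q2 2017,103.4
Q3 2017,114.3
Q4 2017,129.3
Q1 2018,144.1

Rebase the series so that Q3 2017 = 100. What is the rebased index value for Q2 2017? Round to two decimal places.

Rebased(Q2 2017) = 103.4 / 114.3 × 100 = 90.4637

90.46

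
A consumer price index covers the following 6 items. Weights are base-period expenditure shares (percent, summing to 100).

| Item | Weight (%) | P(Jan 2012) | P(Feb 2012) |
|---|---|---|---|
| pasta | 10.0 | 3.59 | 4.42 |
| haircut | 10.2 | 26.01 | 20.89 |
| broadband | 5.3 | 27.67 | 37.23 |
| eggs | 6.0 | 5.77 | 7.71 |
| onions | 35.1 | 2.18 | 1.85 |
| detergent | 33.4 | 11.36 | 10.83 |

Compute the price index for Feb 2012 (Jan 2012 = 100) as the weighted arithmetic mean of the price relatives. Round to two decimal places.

pasta: 10.0 × (4.42/3.59) = 10.0 × 1.231198 = 12.3120
haircut: 10.2 × (20.89/26.01) = 10.2 × 0.803153 = 8.1922
broadband: 5.3 × (37.23/27.67) = 5.3 × 1.345501 = 7.1312
eggs: 6.0 × (7.71/5.77) = 6.0 × 1.336222 = 8.0173
onions: 35.1 × (1.85/2.18) = 35.1 × 0.848624 = 29.7867
detergent: 33.4 × (10.83/11.36) = 33.4 × 0.953345 = 31.8417
Index = Σ wᵢ·(p₁ᵢ/p₀ᵢ) = 12.3120 + 8.1922 + 7.1312 + 8.0173 + 29.7867 + 31.8417 = 97.2810

97.28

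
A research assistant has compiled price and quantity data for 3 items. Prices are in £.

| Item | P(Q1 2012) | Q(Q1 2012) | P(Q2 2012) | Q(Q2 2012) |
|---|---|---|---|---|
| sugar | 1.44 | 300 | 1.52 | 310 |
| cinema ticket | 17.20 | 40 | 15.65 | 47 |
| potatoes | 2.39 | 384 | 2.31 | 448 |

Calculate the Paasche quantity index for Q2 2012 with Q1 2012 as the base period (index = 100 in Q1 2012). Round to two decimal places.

Paasche quantity index uses current-period prices as weights.
ΣP(Q2 2012)·Q(Q2 2012) = 1.52×310 + 15.65×47 + 2.31×448 = 471.2 + 735.55 + 1034.88 = 2241.63
ΣP(Q2 2012)·Q(Q1 2012) = 1.52×300 + 15.65×40 + 2.31×384 = 456 + 626 + 887.04 = 1969.04
Index = 2241.63 / 1969.04 × 100 = 113.8438

113.84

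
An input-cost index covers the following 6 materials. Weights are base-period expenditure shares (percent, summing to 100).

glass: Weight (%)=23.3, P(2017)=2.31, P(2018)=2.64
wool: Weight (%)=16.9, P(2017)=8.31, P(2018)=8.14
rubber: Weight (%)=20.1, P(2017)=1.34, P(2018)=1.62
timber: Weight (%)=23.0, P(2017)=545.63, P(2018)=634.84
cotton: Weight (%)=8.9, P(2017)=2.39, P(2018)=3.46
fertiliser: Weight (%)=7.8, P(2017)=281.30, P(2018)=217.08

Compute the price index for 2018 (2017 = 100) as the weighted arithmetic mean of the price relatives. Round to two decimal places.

glass: 23.3 × (2.64/2.31) = 23.3 × 1.142857 = 26.6286
wool: 16.9 × (8.14/8.31) = 16.9 × 0.979543 = 16.5543
rubber: 20.1 × (1.62/1.34) = 20.1 × 1.208955 = 24.3000
timber: 23.0 × (634.84/545.63) = 23.0 × 1.163499 = 26.7605
cotton: 8.9 × (3.46/2.39) = 8.9 × 1.447699 = 12.8845
fertiliser: 7.8 × (217.08/281.30) = 7.8 × 0.771703 = 6.0193
Index = Σ wᵢ·(p₁ᵢ/p₀ᵢ) = 26.6286 + 16.5543 + 24.3000 + 26.7605 + 12.8845 + 6.0193 = 113.1471

113.15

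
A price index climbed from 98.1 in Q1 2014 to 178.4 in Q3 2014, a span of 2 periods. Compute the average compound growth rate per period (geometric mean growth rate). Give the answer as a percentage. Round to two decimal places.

34.85%

Growth factor = (178.4/98.1)^(1/2) = (1.818552)^(1/2) = 1.348537
Growth rate = 1.348537 − 1 = 0.348537 = 34.8537%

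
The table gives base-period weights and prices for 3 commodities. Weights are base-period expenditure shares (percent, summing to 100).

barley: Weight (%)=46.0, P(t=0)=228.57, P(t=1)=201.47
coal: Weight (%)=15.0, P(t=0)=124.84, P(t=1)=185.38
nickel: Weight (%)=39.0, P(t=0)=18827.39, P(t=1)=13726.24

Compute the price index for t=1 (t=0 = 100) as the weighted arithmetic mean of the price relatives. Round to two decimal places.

barley: 46.0 × (201.47/228.57) = 46.0 × 0.881437 = 40.5461
coal: 15.0 × (185.38/124.84) = 15.0 × 1.484941 = 22.2741
nickel: 39.0 × (13726.24/18827.39) = 39.0 × 0.729057 = 28.4332
Index = Σ wᵢ·(p₁ᵢ/p₀ᵢ) = 40.5461 + 22.2741 + 28.4332 = 91.2534

91.25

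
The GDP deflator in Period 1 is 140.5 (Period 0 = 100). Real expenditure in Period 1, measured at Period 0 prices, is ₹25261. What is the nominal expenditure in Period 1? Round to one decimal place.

Nominal = Real × (Index/100) = 25261 × (140.5/100)
        = 25261 × 1.405 = 35491.7050

35491.7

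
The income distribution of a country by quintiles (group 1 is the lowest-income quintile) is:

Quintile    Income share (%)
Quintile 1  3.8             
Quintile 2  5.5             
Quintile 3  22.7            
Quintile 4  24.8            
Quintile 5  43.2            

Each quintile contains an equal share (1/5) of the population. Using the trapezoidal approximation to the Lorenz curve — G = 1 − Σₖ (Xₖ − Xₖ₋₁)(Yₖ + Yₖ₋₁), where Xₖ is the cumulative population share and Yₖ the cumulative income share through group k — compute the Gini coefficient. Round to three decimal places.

0.392

Cumulative income shares Yₖ: 0.0380, 0.0930, 0.3200, 0.5680, 1.0000
Σ (Xₖ−Xₖ₋₁)(Yₖ+Yₖ₋₁) = (1/5)(0.0380+0.0000) + (1/5)(0.0930+0.0380) + (1/5)(0.3200+0.0930) + (1/5)(0.5680+0.3200) + (1/5)(1.0000+0.5680)
  = 0.0076 + 0.0262 + 0.0826 + 0.1776 + 0.3136 = 0.6076
G = 1 − 0.6076 = 0.3924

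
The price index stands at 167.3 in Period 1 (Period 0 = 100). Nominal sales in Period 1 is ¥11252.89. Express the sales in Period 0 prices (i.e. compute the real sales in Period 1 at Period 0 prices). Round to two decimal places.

6726.17

Real = Nominal ÷ (Index/100) = 11252.89 ÷ (167.3/100)
     = 11252.89 ÷ 1.673 = 6726.1745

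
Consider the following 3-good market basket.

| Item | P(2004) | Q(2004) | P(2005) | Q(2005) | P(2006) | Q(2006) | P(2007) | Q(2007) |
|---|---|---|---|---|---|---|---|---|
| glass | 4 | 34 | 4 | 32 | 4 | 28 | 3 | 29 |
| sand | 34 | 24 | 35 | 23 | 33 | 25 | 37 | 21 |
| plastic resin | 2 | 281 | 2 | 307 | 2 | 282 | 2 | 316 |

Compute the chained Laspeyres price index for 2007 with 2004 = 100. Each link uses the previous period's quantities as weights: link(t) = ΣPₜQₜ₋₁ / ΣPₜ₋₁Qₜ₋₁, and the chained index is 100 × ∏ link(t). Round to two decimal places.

103.29

Link 2004→2005:
ΣP(2005)Q(2004) = 4×34 + 35×24 + 2×281 = 136 + 840 + 562 = 1538
ΣP(2004)Q(2004) = 4×34 + 34×24 + 2×281 = 136 + 816 + 562 = 1514
link = 1538/1514 = 1.015852
Link 2005→2006:
ΣP(2006)Q(2005) = 4×32 + 33×23 + 2×307 = 128 + 759 + 614 = 1501
ΣP(2005)Q(2005) = 4×32 + 35×23 + 2×307 = 128 + 805 + 614 = 1547
link = 1501/1547 = 0.970265
Link 2006→2007:
ΣP(2007)Q(2006) = 3×28 + 37×25 + 2×282 = 84 + 925 + 564 = 1573
ΣP(2006)Q(2006) = 4×28 + 33×25 + 2×282 = 112 + 825 + 564 = 1501
link = 1573/1501 = 1.047968
Chained index = 100 × 1.015852 × 0.970265 × 1.047968 = 103.2925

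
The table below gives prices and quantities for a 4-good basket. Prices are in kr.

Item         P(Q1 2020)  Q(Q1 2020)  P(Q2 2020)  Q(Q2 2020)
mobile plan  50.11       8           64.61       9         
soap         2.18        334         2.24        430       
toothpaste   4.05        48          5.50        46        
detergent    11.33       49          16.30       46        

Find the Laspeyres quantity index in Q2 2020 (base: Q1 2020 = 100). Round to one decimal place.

111.6

Laspeyres quantity index uses base-period prices as weights.
ΣP(Q1 2020)·Q(Q2 2020) = 50.11×9 + 2.18×430 + 4.05×46 + 11.33×46 = 450.99 + 937.4 + 186.3 + 521.18 = 2095.87
ΣP(Q1 2020)·Q(Q1 2020) = 50.11×8 + 2.18×334 + 4.05×48 + 11.33×49 = 400.88 + 728.12 + 194.4 + 555.17 = 1878.57
Index = 2095.87 / 1878.57 × 100 = 111.5673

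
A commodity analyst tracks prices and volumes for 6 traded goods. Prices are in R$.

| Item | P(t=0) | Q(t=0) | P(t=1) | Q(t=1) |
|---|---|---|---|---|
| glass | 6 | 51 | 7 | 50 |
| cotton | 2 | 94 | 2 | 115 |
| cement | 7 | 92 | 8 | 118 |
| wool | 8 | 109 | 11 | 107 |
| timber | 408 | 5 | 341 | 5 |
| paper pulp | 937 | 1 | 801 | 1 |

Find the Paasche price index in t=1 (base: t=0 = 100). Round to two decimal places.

Paasche price index uses current-period quantities as weights.
ΣP(t=1)·Q(t=1) = 7×50 + 2×115 + 8×118 + 11×107 + 341×5 + 801×1 = 350 + 230 + 944 + 1177 + 1705 + 801 = 5207
ΣP(t=0)·Q(t=1) = 6×50 + 2×115 + 7×118 + 8×107 + 408×5 + 937×1 = 300 + 230 + 826 + 856 + 2040 + 937 = 5189
Index = 5207 / 5189 × 100 = 100.3469

100.35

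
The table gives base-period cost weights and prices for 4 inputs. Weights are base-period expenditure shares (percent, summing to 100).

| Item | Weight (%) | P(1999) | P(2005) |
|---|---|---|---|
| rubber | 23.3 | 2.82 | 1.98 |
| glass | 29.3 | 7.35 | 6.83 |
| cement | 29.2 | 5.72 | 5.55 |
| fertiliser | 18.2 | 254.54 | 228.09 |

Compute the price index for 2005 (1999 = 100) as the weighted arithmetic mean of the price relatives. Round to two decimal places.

rubber: 23.3 × (1.98/2.82) = 23.3 × 0.702128 = 16.3596
glass: 29.3 × (6.83/7.35) = 29.3 × 0.929252 = 27.2271
cement: 29.2 × (5.55/5.72) = 29.2 × 0.970280 = 28.3322
fertiliser: 18.2 × (228.09/254.54) = 18.2 × 0.896087 = 16.3088
Index = Σ wᵢ·(p₁ᵢ/p₀ᵢ) = 16.3596 + 27.2271 + 28.3322 + 16.3088 = 88.2276

88.23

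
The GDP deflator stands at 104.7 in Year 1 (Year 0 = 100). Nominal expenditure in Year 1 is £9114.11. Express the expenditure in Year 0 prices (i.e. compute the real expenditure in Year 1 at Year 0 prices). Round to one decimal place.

Real = Nominal ÷ (Index/100) = 9114.11 ÷ (104.7/100)
     = 9114.11 ÷ 1.047 = 8704.9761

8705.0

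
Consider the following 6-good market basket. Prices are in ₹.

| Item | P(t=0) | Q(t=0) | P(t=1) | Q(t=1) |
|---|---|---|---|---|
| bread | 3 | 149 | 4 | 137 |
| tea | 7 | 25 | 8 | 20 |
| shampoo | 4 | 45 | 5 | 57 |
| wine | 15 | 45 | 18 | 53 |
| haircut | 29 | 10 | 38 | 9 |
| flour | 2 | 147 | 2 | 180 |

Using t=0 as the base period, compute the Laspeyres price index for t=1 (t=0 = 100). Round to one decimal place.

Laspeyres price index uses base-period quantities as weights.
ΣP(t=1)·Q(t=0) = 4×149 + 8×25 + 5×45 + 18×45 + 38×10 + 2×147 = 596 + 200 + 225 + 810 + 380 + 294 = 2505
ΣP(t=0)·Q(t=0) = 3×149 + 7×25 + 4×45 + 15×45 + 29×10 + 2×147 = 447 + 175 + 180 + 675 + 290 + 294 = 2061
Index = 2505 / 2061 × 100 = 121.5429

121.5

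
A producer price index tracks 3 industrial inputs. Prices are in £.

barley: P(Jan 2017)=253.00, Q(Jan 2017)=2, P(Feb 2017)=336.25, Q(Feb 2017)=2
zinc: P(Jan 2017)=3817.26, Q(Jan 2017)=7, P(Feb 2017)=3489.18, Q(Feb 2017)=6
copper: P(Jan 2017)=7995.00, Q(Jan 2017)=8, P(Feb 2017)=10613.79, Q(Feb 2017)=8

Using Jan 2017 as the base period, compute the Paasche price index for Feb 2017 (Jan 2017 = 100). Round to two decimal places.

121.92

Paasche price index uses current-period quantities as weights.
ΣP(Feb 2017)·Q(Feb 2017) = 336.25×2 + 3489.18×6 + 10613.79×8 = 672.5 + 20935.08 + 84910.32 = 106517.9
ΣP(Jan 2017)·Q(Feb 2017) = 253.00×2 + 3817.26×6 + 7995.00×8 = 506 + 22903.56 + 63960 = 87369.56
Index = 106517.9 / 87369.56 × 100 = 121.9165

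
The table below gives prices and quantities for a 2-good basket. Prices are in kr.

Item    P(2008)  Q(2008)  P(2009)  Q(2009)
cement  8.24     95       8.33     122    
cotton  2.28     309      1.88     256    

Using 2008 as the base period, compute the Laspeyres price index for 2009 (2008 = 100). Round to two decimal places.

Laspeyres price index uses base-period quantities as weights.
ΣP(2009)·Q(2008) = 8.33×95 + 1.88×309 = 791.35 + 580.92 = 1372.27
ΣP(2008)·Q(2008) = 8.24×95 + 2.28×309 = 782.8 + 704.52 = 1487.32
Index = 1372.27 / 1487.32 × 100 = 92.2646

92.26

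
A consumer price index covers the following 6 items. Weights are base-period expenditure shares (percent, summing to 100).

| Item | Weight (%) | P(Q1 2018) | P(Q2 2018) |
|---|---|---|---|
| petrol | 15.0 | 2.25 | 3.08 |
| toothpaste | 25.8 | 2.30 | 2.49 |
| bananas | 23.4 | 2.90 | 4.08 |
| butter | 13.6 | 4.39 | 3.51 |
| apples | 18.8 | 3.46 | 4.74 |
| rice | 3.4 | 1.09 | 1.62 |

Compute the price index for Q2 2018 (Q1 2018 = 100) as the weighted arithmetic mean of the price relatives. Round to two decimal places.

123.07

petrol: 15.0 × (3.08/2.25) = 15.0 × 1.368889 = 20.5333
toothpaste: 25.8 × (2.49/2.30) = 25.8 × 1.082609 = 27.9313
bananas: 23.4 × (4.08/2.90) = 23.4 × 1.406897 = 32.9214
butter: 13.6 × (3.51/4.39) = 13.6 × 0.799544 = 10.8738
apples: 18.8 × (4.74/3.46) = 18.8 × 1.369942 = 25.7549
rice: 3.4 × (1.62/1.09) = 3.4 × 1.486239 = 5.0532
Index = Σ wᵢ·(p₁ᵢ/p₀ᵢ) = 20.5333 + 27.9313 + 32.9214 + 10.8738 + 25.7549 + 5.0532 = 123.0679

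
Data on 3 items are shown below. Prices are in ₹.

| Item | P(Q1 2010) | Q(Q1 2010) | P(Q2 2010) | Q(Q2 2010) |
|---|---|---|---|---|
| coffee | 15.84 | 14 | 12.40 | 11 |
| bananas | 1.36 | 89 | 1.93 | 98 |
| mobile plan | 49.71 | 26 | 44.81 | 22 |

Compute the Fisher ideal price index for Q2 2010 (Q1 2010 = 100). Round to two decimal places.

Laspeyres component (base-period weights):
ΣP(Q2 2010)Q(Q1 2010) = 12.40×14 + 1.93×89 + 44.81×26 = 173.6 + 171.77 + 1165.06 = 1510.43
ΣP(Q1 2010)Q(Q1 2010) = 15.84×14 + 1.36×89 + 49.71×26 = 221.76 + 121.04 + 1292.46 = 1635.26
L = 1510.43 / 1635.26 × 100 = 92.3664
Paasche component (current-period weights):
ΣP(Q2 2010)Q(Q2 2010) = 12.40×11 + 1.93×98 + 44.81×22 = 136.4 + 189.14 + 985.82 = 1311.36
ΣP(Q1 2010)Q(Q2 2010) = 15.84×11 + 1.36×98 + 49.71×22 = 174.24 + 133.28 + 1093.62 = 1401.14
P = 1311.36 / 1401.14 × 100 = 93.5924
Fisher = √(L × P) = √(92.3664 × 93.5924) = 92.9773

92.98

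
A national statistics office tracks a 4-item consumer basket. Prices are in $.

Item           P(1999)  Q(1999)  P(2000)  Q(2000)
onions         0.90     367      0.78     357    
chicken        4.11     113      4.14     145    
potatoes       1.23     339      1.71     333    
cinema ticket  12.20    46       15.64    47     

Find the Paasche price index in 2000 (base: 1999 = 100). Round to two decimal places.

114.89

Paasche price index uses current-period quantities as weights.
ΣP(2000)·Q(2000) = 0.78×357 + 4.14×145 + 1.71×333 + 15.64×47 = 278.46 + 600.3 + 569.43 + 735.08 = 2183.27
ΣP(1999)·Q(2000) = 0.90×357 + 4.11×145 + 1.23×333 + 12.20×47 = 321.3 + 595.95 + 409.59 + 573.4 = 1900.24
Index = 2183.27 / 1900.24 × 100 = 114.8944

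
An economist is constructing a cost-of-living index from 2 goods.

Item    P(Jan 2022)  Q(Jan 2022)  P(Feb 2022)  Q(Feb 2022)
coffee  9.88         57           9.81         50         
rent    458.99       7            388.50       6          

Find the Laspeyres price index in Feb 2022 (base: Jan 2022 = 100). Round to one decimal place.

86.8

Laspeyres price index uses base-period quantities as weights.
ΣP(Feb 2022)·Q(Jan 2022) = 9.81×57 + 388.50×7 = 559.17 + 2719.5 = 3278.67
ΣP(Jan 2022)·Q(Jan 2022) = 9.88×57 + 458.99×7 = 563.16 + 3212.93 = 3776.09
Index = 3278.67 / 3776.09 × 100 = 86.8271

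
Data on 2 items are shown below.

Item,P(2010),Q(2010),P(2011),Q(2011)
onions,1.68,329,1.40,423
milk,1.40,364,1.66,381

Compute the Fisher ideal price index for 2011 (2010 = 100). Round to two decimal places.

Laspeyres component (base-period weights):
ΣP(2011)Q(2010) = 1.40×329 + 1.66×364 = 460.6 + 604.24 = 1064.84
ΣP(2010)Q(2010) = 1.68×329 + 1.40×364 = 552.72 + 509.6 = 1062.32
L = 1064.84 / 1062.32 × 100 = 100.2372
Paasche component (current-period weights):
ΣP(2011)Q(2011) = 1.40×423 + 1.66×381 = 592.2 + 632.46 = 1224.66
ΣP(2010)Q(2011) = 1.68×423 + 1.40×381 = 710.64 + 533.4 = 1244.04
P = 1224.66 / 1244.04 × 100 = 98.4422
Fisher = √(L × P) = √(100.2372 × 98.4422) = 99.3356

99.34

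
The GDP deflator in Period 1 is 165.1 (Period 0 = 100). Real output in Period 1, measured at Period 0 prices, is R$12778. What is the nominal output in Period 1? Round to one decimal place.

Nominal = Real × (Index/100) = 12778 × (165.1/100)
        = 12778 × 1.651 = 21096.4780

21096.5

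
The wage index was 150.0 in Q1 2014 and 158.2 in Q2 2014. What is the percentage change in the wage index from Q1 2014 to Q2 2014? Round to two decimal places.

Change = (158.2 − 150.0) / 150.0 × 100
       = 8.2 / 150.0 × 100 = 5.4667%

5.47%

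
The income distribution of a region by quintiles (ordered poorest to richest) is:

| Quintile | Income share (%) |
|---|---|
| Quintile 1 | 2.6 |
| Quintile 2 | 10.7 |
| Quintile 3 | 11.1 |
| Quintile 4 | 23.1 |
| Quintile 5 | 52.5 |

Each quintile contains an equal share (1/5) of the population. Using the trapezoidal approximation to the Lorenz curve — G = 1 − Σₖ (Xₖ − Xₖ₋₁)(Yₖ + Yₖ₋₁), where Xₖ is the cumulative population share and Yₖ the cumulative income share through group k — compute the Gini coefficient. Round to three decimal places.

0.449

Cumulative income shares Yₖ: 0.0260, 0.1330, 0.2440, 0.4750, 1.0000
Σ (Xₖ−Xₖ₋₁)(Yₖ+Yₖ₋₁) = (1/5)(0.0260+0.0000) + (1/5)(0.1330+0.0260) + (1/5)(0.2440+0.1330) + (1/5)(0.4750+0.2440) + (1/5)(1.0000+0.4750)
  = 0.0052 + 0.0318 + 0.0754 + 0.1438 + 0.2950 = 0.5512
G = 1 − 0.5512 = 0.4488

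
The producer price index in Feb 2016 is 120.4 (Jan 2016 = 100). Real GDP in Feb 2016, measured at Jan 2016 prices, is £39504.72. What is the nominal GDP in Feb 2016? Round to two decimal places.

Nominal = Real × (Index/100) = 39504.72 × (120.4/100)
        = 39504.72 × 1.204 = 47563.6829

47563.68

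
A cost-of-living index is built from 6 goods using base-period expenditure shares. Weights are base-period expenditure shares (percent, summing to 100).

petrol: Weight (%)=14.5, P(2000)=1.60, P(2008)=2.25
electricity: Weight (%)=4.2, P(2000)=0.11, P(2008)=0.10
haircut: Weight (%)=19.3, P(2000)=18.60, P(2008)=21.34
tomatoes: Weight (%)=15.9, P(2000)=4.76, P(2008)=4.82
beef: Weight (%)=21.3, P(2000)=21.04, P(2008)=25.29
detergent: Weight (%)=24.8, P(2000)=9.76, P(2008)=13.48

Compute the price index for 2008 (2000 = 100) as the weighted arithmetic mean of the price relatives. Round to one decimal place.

petrol: 14.5 × (2.25/1.60) = 14.5 × 1.406250 = 20.3906
electricity: 4.2 × (0.10/0.11) = 4.2 × 0.909091 = 3.8182
haircut: 19.3 × (21.34/18.60) = 19.3 × 1.147312 = 22.1431
tomatoes: 15.9 × (4.82/4.76) = 15.9 × 1.012605 = 16.1004
beef: 21.3 × (25.29/21.04) = 21.3 × 1.201996 = 25.6025
detergent: 24.8 × (13.48/9.76) = 24.8 × 1.381148 = 34.2525
Index = Σ wᵢ·(p₁ᵢ/p₀ᵢ) = 20.3906 + 3.8182 + 22.1431 + 16.1004 + 25.6025 + 34.2525 = 122.3073

122.3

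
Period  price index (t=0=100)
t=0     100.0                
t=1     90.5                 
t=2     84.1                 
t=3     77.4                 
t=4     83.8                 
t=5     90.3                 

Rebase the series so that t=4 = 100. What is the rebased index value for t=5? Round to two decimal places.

107.76

Rebased(t=5) = 90.3 / 83.8 × 100 = 107.7566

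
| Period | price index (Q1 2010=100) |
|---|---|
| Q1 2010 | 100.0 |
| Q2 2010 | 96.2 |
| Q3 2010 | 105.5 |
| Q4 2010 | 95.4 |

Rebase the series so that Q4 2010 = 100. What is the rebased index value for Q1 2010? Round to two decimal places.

104.82

Rebased(Q1 2010) = 100.0 / 95.4 × 100 = 104.8218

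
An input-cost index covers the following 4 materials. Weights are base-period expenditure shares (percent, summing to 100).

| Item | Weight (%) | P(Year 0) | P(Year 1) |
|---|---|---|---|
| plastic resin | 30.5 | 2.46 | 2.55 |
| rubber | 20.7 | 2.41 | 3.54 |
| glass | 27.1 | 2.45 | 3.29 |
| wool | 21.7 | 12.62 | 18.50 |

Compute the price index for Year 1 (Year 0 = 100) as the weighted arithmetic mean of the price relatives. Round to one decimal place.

plastic resin: 30.5 × (2.55/2.46) = 30.5 × 1.036585 = 31.6159
rubber: 20.7 × (3.54/2.41) = 20.7 × 1.468880 = 30.4058
glass: 27.1 × (3.29/2.45) = 27.1 × 1.342857 = 36.3914
wool: 21.7 × (18.50/12.62) = 21.7 × 1.465927 = 31.8106
Index = Σ wᵢ·(p₁ᵢ/p₀ᵢ) = 31.6159 + 30.4058 + 36.3914 + 31.8106 = 130.2237

130.2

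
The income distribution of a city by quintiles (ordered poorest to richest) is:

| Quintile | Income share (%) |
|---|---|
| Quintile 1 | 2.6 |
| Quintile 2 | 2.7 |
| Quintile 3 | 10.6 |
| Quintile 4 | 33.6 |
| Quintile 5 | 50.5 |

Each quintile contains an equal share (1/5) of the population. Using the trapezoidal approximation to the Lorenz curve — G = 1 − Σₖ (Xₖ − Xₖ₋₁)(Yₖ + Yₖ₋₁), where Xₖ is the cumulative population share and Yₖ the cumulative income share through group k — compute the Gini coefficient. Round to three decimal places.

0.507

Cumulative income shares Yₖ: 0.0260, 0.0530, 0.1590, 0.4950, 1.0000
Σ (Xₖ−Xₖ₋₁)(Yₖ+Yₖ₋₁) = (1/5)(0.0260+0.0000) + (1/5)(0.0530+0.0260) + (1/5)(0.1590+0.0530) + (1/5)(0.4950+0.1590) + (1/5)(1.0000+0.4950)
  = 0.0052 + 0.0158 + 0.0424 + 0.1308 + 0.2990 = 0.4932
G = 1 − 0.4932 = 0.5068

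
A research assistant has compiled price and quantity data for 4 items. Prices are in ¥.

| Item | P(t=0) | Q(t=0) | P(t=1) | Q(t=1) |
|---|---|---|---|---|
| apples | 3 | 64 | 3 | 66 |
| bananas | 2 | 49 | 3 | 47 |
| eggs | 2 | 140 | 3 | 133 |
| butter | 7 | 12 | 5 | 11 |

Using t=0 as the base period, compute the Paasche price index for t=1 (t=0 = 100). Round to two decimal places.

Paasche price index uses current-period quantities as weights.
ΣP(t=1)·Q(t=1) = 3×66 + 3×47 + 3×133 + 5×11 = 198 + 141 + 399 + 55 = 793
ΣP(t=0)·Q(t=1) = 3×66 + 2×47 + 2×133 + 7×11 = 198 + 94 + 266 + 77 = 635
Index = 793 / 635 × 100 = 124.8819

124.88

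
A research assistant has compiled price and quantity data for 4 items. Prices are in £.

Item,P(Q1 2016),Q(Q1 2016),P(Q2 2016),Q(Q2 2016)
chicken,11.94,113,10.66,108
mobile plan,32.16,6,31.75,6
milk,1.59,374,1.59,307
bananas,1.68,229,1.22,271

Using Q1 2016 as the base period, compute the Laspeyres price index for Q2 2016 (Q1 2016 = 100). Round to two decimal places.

89.99

Laspeyres price index uses base-period quantities as weights.
ΣP(Q2 2016)·Q(Q1 2016) = 10.66×113 + 31.75×6 + 1.59×374 + 1.22×229 = 1204.58 + 190.5 + 594.66 + 279.38 = 2269.12
ΣP(Q1 2016)·Q(Q1 2016) = 11.94×113 + 32.16×6 + 1.59×374 + 1.68×229 = 1349.22 + 192.96 + 594.66 + 384.72 = 2521.56
Index = 2269.12 / 2521.56 × 100 = 89.9887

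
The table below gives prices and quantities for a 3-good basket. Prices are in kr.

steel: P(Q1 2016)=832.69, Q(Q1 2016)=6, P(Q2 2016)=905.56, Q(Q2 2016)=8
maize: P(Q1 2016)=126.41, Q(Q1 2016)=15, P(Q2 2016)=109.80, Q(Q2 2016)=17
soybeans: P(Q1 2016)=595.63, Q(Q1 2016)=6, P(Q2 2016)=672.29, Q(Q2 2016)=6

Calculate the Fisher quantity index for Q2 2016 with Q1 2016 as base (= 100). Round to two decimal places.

118.30

Laspeyres component (base-period weights):
ΣP(Q1 2016)Q(Q2 2016) = 832.69×8 + 126.41×17 + 595.63×6 = 6661.52 + 2148.97 + 3573.78 = 12384.27
ΣP(Q1 2016)Q(Q1 2016) = 832.69×6 + 126.41×15 + 595.63×6 = 4996.14 + 1896.15 + 3573.78 = 10466.07
L = 12384.27 / 10466.07 × 100 = 118.3278
Paasche component (current-period weights):
ΣP(Q2 2016)Q(Q2 2016) = 905.56×8 + 109.80×17 + 672.29×6 = 7244.48 + 1866.6 + 4033.74 = 13144.82
ΣP(Q2 2016)Q(Q1 2016) = 905.56×6 + 109.80×15 + 672.29×6 = 5433.36 + 1647 + 4033.74 = 11114.1
P = 13144.82 / 11114.1 × 100 = 118.2716
Fisher = √(L × P) = √(118.3278 × 118.2716) = 118.2997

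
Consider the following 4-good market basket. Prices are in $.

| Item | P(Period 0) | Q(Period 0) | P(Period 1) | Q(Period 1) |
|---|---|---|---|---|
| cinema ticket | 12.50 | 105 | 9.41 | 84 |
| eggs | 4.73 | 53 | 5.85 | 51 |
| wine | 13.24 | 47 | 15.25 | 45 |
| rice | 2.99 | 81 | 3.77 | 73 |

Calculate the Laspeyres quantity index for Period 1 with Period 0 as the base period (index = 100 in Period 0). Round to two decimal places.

Laspeyres quantity index uses base-period prices as weights.
ΣP(Period 0)·Q(Period 1) = 12.50×84 + 4.73×51 + 13.24×45 + 2.99×73 = 1050 + 241.23 + 595.8 + 218.27 = 2105.3
ΣP(Period 0)·Q(Period 0) = 12.50×105 + 4.73×53 + 13.24×47 + 2.99×81 = 1312.5 + 250.69 + 622.28 + 242.19 = 2427.66
Index = 2105.3 / 2427.66 × 100 = 86.7214

86.72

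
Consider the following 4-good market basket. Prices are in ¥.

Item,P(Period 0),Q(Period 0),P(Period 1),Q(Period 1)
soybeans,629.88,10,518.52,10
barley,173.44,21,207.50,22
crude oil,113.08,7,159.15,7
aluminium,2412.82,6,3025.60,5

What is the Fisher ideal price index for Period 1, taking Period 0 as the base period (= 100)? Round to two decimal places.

Laspeyres component (base-period weights):
ΣP(Period 1)Q(Period 0) = 518.52×10 + 207.50×21 + 159.15×7 + 3025.60×6 = 5185.2 + 4357.5 + 1114.05 + 18153.6 = 28810.35
ΣP(Period 0)Q(Period 0) = 629.88×10 + 173.44×21 + 113.08×7 + 2412.82×6 = 6298.8 + 3642.24 + 791.56 + 14476.92 = 25209.52
L = 28810.35 / 25209.52 × 100 = 114.2836
Paasche component (current-period weights):
ΣP(Period 1)Q(Period 1) = 518.52×10 + 207.50×22 + 159.15×7 + 3025.60×5 = 5185.2 + 4565 + 1114.05 + 15128 = 25992.25
ΣP(Period 0)Q(Period 1) = 629.88×10 + 173.44×22 + 113.08×7 + 2412.82×5 = 6298.8 + 3815.68 + 791.56 + 12064.1 = 22970.14
P = 25992.25 / 22970.14 × 100 = 113.1567
Fisher = √(L × P) = √(114.2836 × 113.1567) = 113.7188

113.72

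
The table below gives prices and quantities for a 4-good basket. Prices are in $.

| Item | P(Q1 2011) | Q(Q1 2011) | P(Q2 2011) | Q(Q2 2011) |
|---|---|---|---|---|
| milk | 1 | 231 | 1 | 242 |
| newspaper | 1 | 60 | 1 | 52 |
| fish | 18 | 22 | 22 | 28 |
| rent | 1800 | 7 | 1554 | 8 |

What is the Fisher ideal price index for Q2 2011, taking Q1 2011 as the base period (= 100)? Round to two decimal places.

Laspeyres component (base-period weights):
ΣP(Q2 2011)Q(Q1 2011) = 1×231 + 1×60 + 22×22 + 1554×7 = 231 + 60 + 484 + 10878 = 11653
ΣP(Q1 2011)Q(Q1 2011) = 1×231 + 1×60 + 18×22 + 1800×7 = 231 + 60 + 396 + 12600 = 13287
L = 11653 / 13287 × 100 = 87.7023
Paasche component (current-period weights):
ΣP(Q2 2011)Q(Q2 2011) = 1×242 + 1×52 + 22×28 + 1554×8 = 242 + 52 + 616 + 12432 = 13342
ΣP(Q1 2011)Q(Q2 2011) = 1×242 + 1×52 + 18×28 + 1800×8 = 242 + 52 + 504 + 14400 = 15198
P = 13342 / 15198 × 100 = 87.7879
Fisher = √(L × P) = √(87.7023 × 87.7879) = 87.7451

87.75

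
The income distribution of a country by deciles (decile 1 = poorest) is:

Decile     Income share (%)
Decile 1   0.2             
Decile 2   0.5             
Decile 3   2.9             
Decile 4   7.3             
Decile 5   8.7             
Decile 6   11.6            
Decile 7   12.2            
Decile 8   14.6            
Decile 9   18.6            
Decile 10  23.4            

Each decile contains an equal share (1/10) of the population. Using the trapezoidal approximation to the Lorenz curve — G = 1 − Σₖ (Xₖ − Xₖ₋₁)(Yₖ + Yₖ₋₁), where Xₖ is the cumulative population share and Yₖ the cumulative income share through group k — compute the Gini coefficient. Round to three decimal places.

0.412

Cumulative income shares Yₖ: 0.0020, 0.0070, 0.0360, 0.1090, 0.1960, 0.3120, 0.4340, 0.5800, 0.7660, 1.0000
Σ (Xₖ−Xₖ₋₁)(Yₖ+Yₖ₋₁) = (1/10)(0.0020+0.0000) + (1/10)(0.0070+0.0020) + (1/10)(0.0360+0.0070) + (1/10)(0.1090+0.0360) + (1/10)(0.1960+0.1090) + (1/10)(0.3120+0.1960) + (1/10)(0.4340+0.3120) + (1/10)(0.5800+0.4340) + (1/10)(0.7660+0.5800) + (1/10)(1.0000+0.7660)
  = 0.0002 + 0.0009 + 0.0043 + 0.0145 + 0.0305 + 0.0508 + 0.0746 + 0.1014 + 0.1346 + 0.1766 = 0.5884
G = 1 − 0.5884 = 0.4116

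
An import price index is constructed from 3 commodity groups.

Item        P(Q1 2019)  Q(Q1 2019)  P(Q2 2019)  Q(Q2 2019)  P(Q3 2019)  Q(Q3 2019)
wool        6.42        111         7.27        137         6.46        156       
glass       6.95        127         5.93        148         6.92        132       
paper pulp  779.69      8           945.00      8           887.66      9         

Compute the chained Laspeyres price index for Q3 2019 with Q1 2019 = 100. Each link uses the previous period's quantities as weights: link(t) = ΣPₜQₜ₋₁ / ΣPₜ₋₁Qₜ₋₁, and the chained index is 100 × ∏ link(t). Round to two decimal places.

Link Q1 2019→Q2 2019:
ΣP(Q2 2019)Q(Q1 2019) = 7.27×111 + 5.93×127 + 945.00×8 = 806.97 + 753.11 + 7560 = 9120.08
ΣP(Q1 2019)Q(Q1 2019) = 6.42×111 + 6.95×127 + 779.69×8 = 712.62 + 882.65 + 6237.52 = 7832.79
link = 9120.08/7832.79 = 1.164346
Link Q2 2019→Q3 2019:
ΣP(Q3 2019)Q(Q2 2019) = 6.46×137 + 6.92×148 + 887.66×8 = 885.02 + 1024.16 + 7101.28 = 9010.46
ΣP(Q2 2019)Q(Q2 2019) = 7.27×137 + 5.93×148 + 945.00×8 = 995.99 + 877.64 + 7560 = 9433.63
link = 9010.46/9433.63 = 0.955142
Chained index = 100 × 1.164346 × 0.955142 = 111.2117

111.21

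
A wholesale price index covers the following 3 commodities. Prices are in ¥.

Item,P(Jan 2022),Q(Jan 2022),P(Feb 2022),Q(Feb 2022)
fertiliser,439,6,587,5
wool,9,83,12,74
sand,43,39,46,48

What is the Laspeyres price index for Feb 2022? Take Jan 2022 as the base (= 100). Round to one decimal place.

124.8

Laspeyres price index uses base-period quantities as weights.
ΣP(Feb 2022)·Q(Jan 2022) = 587×6 + 12×83 + 46×39 = 3522 + 996 + 1794 = 6312
ΣP(Jan 2022)·Q(Jan 2022) = 439×6 + 9×83 + 43×39 = 2634 + 747 + 1677 = 5058
Index = 6312 / 5058 × 100 = 124.7924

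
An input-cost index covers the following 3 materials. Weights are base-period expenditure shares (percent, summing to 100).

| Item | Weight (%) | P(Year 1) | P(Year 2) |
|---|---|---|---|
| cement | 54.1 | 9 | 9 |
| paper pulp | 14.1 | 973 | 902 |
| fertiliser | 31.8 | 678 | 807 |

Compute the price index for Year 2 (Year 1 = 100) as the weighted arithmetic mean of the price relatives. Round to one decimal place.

105.0

cement: 54.1 × (9/9) = 54.1 × 1.000000 = 54.1000
paper pulp: 14.1 × (902/973) = 14.1 × 0.927030 = 13.0711
fertiliser: 31.8 × (807/678) = 31.8 × 1.190265 = 37.8504
Index = Σ wᵢ·(p₁ᵢ/p₀ᵢ) = 54.1000 + 13.0711 + 37.8504 = 105.0216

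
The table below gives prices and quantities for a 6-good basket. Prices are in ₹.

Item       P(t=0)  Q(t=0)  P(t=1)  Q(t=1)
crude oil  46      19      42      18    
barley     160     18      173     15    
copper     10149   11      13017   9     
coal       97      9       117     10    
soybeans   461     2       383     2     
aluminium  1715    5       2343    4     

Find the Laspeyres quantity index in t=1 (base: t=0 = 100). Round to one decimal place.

Laspeyres quantity index uses base-period prices as weights.
ΣP(t=0)·Q(t=1) = 46×18 + 160×15 + 10149×9 + 97×10 + 461×2 + 1715×4 = 828 + 2400 + 91341 + 970 + 922 + 6860 = 103321
ΣP(t=0)·Q(t=0) = 46×19 + 160×18 + 10149×11 + 97×9 + 461×2 + 1715×5 = 874 + 2880 + 111639 + 873 + 922 + 8575 = 125763
Index = 103321 / 125763 × 100 = 82.1553

82.2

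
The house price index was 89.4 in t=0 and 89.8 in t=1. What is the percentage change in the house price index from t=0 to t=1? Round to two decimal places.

Change = (89.8 − 89.4) / 89.4 × 100
       = 0.4 / 89.4 × 100 = 0.4474%

0.45%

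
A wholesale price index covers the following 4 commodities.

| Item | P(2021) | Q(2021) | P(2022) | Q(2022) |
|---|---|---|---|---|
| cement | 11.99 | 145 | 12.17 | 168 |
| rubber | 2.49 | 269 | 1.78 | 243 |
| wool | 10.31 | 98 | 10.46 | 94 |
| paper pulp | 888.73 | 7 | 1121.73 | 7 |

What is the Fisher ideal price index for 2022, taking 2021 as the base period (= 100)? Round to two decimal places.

Laspeyres component (base-period weights):
ΣP(2022)Q(2021) = 12.17×145 + 1.78×269 + 10.46×98 + 1121.73×7 = 1764.65 + 478.82 + 1025.08 + 7852.11 = 11120.66
ΣP(2021)Q(2021) = 11.99×145 + 2.49×269 + 10.31×98 + 888.73×7 = 1738.55 + 669.81 + 1010.38 + 6221.11 = 9639.85
L = 11120.66 / 9639.85 × 100 = 115.3613
Paasche component (current-period weights):
ΣP(2022)Q(2022) = 12.17×168 + 1.78×243 + 10.46×94 + 1121.73×7 = 2044.56 + 432.54 + 983.24 + 7852.11 = 11312.45
ΣP(2021)Q(2022) = 11.99×168 + 2.49×243 + 10.31×94 + 888.73×7 = 2014.32 + 605.07 + 969.14 + 6221.11 = 9809.64
P = 11312.45 / 9809.64 × 100 = 115.3197
Fisher = √(L × P) = √(115.3613 × 115.3197) = 115.3405

115.34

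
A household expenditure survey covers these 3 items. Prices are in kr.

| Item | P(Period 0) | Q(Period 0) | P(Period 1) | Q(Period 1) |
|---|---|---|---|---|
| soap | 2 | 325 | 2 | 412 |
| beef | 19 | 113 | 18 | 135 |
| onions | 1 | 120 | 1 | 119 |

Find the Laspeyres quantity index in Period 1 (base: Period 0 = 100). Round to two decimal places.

120.26

Laspeyres quantity index uses base-period prices as weights.
ΣP(Period 0)·Q(Period 1) = 2×412 + 19×135 + 1×119 = 824 + 2565 + 119 = 3508
ΣP(Period 0)·Q(Period 0) = 2×325 + 19×113 + 1×120 = 650 + 2147 + 120 = 2917
Index = 3508 / 2917 × 100 = 120.2605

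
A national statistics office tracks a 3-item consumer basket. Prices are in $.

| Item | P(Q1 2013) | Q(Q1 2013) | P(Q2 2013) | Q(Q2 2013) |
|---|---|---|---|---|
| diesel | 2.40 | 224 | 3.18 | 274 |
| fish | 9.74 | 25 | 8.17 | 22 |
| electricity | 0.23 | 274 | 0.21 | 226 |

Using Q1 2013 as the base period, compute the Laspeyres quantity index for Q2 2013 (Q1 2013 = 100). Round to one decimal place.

109.4

Laspeyres quantity index uses base-period prices as weights.
ΣP(Q1 2013)·Q(Q2 2013) = 2.40×274 + 9.74×22 + 0.23×226 = 657.6 + 214.28 + 51.98 = 923.86
ΣP(Q1 2013)·Q(Q1 2013) = 2.40×224 + 9.74×25 + 0.23×274 = 537.6 + 243.5 + 63.02 = 844.12
Index = 923.86 / 844.12 × 100 = 109.4465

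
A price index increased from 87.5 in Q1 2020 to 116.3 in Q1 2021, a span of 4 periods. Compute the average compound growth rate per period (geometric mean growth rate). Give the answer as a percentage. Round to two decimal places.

Growth factor = (116.3/87.5)^(1/4) = (1.329143)^(1/4) = 1.073725
Growth rate = 1.073725 − 1 = 0.073725 = 7.3725%

7.37%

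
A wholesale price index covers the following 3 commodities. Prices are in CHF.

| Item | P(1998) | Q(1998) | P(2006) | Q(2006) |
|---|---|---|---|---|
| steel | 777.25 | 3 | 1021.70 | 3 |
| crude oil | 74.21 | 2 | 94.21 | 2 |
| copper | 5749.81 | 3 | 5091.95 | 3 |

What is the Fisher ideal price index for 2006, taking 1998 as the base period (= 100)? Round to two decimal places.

Laspeyres component (base-period weights):
ΣP(2006)Q(1998) = 1021.70×3 + 94.21×2 + 5091.95×3 = 3065.1 + 188.42 + 15275.85 = 18529.37
ΣP(1998)Q(1998) = 777.25×3 + 74.21×2 + 5749.81×3 = 2331.75 + 148.42 + 17249.43 = 19729.6
L = 18529.37 / 19729.6 × 100 = 93.9166
Paasche component (current-period weights):
ΣP(2006)Q(2006) = 1021.70×3 + 94.21×2 + 5091.95×3 = 3065.1 + 188.42 + 15275.85 = 18529.37
ΣP(1998)Q(2006) = 777.25×3 + 74.21×2 + 5749.81×3 = 2331.75 + 148.42 + 17249.43 = 19729.6
P = 18529.37 / 19729.6 × 100 = 93.9166
Fisher = √(L × P) = √(93.9166 × 93.9166) = 93.9166

93.92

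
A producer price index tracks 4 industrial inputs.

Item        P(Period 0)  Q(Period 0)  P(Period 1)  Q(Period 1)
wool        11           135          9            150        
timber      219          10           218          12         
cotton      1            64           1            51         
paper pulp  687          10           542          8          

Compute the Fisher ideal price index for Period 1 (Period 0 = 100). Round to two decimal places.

84.35

Laspeyres component (base-period weights):
ΣP(Period 1)Q(Period 0) = 9×135 + 218×10 + 1×64 + 542×10 = 1215 + 2180 + 64 + 5420 = 8879
ΣP(Period 0)Q(Period 0) = 11×135 + 219×10 + 1×64 + 687×10 = 1485 + 2190 + 64 + 6870 = 10609
L = 8879 / 10609 × 100 = 83.6931
Paasche component (current-period weights):
ΣP(Period 1)Q(Period 1) = 9×150 + 218×12 + 1×51 + 542×8 = 1350 + 2616 + 51 + 4336 = 8353
ΣP(Period 0)Q(Period 1) = 11×150 + 219×12 + 1×51 + 687×8 = 1650 + 2628 + 51 + 5496 = 9825
P = 8353 / 9825 × 100 = 85.0178
Fisher = √(L × P) = √(83.6931 × 85.0178) = 84.3529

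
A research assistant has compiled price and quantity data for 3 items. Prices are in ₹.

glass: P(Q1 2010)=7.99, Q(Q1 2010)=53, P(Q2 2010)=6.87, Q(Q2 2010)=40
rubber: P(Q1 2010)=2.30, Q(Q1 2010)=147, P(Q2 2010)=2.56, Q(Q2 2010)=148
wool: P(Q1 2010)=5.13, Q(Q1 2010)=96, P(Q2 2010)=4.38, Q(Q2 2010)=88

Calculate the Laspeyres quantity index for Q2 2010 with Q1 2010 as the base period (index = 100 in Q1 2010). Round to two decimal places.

Laspeyres quantity index uses base-period prices as weights.
ΣP(Q1 2010)·Q(Q2 2010) = 7.99×40 + 2.30×148 + 5.13×88 = 319.6 + 340.4 + 451.44 = 1111.44
ΣP(Q1 2010)·Q(Q1 2010) = 7.99×53 + 2.30×147 + 5.13×96 = 423.47 + 338.1 + 492.48 = 1254.05
Index = 1111.44 / 1254.05 × 100 = 88.6280

88.63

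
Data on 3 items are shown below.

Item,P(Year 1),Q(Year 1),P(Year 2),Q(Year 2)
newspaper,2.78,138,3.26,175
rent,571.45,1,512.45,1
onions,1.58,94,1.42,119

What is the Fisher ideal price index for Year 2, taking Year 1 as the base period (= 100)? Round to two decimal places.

Laspeyres component (base-period weights):
ΣP(Year 2)Q(Year 1) = 3.26×138 + 512.45×1 + 1.42×94 = 449.88 + 512.45 + 133.48 = 1095.81
ΣP(Year 1)Q(Year 1) = 2.78×138 + 571.45×1 + 1.58×94 = 383.64 + 571.45 + 148.52 = 1103.61
L = 1095.81 / 1103.61 × 100 = 99.2932
Paasche component (current-period weights):
ΣP(Year 2)Q(Year 2) = 3.26×175 + 512.45×1 + 1.42×119 = 570.5 + 512.45 + 168.98 = 1251.93
ΣP(Year 1)Q(Year 2) = 2.78×175 + 571.45×1 + 1.58×119 = 486.5 + 571.45 + 188.02 = 1245.97
P = 1251.93 / 1245.97 × 100 = 100.4783
Fisher = √(L × P) = √(99.2932 × 100.4783) = 99.8840

99.88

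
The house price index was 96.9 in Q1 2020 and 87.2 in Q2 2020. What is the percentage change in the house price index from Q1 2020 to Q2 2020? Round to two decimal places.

-10.01%

Change = (87.2 − 96.9) / 96.9 × 100
       = -9.7 / 96.9 × 100 = -10.0103%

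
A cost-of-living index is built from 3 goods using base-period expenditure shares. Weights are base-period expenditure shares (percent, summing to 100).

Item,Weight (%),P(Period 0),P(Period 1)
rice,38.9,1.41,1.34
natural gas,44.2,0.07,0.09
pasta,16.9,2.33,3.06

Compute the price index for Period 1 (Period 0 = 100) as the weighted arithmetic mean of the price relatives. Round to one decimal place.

116.0

rice: 38.9 × (1.34/1.41) = 38.9 × 0.950355 = 36.9688
natural gas: 44.2 × (0.09/0.07) = 44.2 × 1.285714 = 56.8286
pasta: 16.9 × (3.06/2.33) = 16.9 × 1.313305 = 22.1948
Index = Σ wᵢ·(p₁ᵢ/p₀ᵢ) = 36.9688 + 56.8286 + 22.1948 = 115.9922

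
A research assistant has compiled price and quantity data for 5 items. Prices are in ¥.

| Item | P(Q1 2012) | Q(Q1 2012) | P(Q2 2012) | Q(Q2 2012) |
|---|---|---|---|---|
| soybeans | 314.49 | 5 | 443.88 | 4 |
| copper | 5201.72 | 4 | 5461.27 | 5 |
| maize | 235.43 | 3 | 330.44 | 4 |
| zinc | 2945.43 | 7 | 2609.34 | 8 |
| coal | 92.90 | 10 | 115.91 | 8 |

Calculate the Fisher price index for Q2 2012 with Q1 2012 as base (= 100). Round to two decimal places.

Laspeyres component (base-period weights):
ΣP(Q2 2012)Q(Q1 2012) = 443.88×5 + 5461.27×4 + 330.44×3 + 2609.34×7 + 115.91×10 = 2219.4 + 21845.08 + 991.32 + 18265.38 + 1159.1 = 44480.28
ΣP(Q1 2012)Q(Q1 2012) = 314.49×5 + 5201.72×4 + 235.43×3 + 2945.43×7 + 92.90×10 = 1572.45 + 20806.88 + 706.29 + 20618.01 + 929 = 44632.63
L = 44480.28 / 44632.63 × 100 = 99.6587
Paasche component (current-period weights):
ΣP(Q2 2012)Q(Q2 2012) = 443.88×4 + 5461.27×5 + 330.44×4 + 2609.34×8 + 115.91×8 = 1775.52 + 27306.35 + 1321.76 + 20874.72 + 927.28 = 52205.63
ΣP(Q1 2012)Q(Q2 2012) = 314.49×4 + 5201.72×5 + 235.43×4 + 2945.43×8 + 92.90×8 = 1257.96 + 26008.6 + 941.72 + 23563.44 + 743.2 = 52514.92
P = 52205.63 / 52514.92 × 100 = 99.4110
Fisher = √(L × P) = √(99.6587 × 99.4110) = 99.5348

99.53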